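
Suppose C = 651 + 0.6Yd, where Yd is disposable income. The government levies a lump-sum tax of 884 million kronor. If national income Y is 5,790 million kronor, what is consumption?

C = 3594.6

Yd = Y − T = 5790 − 884 = 4906
C = 651 + 0.6(4906) = 651 + 2943.6 = 3594.6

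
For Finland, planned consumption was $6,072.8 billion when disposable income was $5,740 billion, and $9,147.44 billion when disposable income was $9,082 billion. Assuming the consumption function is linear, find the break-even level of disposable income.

Y = 9900

MPC = (9147.44 − 6072.8)/(9082 − 5740) = 3074.64/3342 = 0.92
a = 6072.8 − 0.92(5740) = 6072.8 − 5280.8 = 792
Break-even: Y = a/(1−MPC) = 792/0.08 = 9900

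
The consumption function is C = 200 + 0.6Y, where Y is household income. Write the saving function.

S = Y − C = Y − (200 + 0.6Y) = -200 + (1 − 0.6)Y

S = -200 + 0.4Y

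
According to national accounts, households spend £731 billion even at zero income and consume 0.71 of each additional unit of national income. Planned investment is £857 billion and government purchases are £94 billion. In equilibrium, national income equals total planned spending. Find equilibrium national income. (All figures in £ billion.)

Y = 5800

Y = C + I + G = 731 + 0.71Y + 857 + 94
Y − 0.71Y = 1682
0.29Y = 1682, so Y = 1682/0.29 = 5800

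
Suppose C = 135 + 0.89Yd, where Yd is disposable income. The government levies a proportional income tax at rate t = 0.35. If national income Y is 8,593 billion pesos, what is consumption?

C = 5106.0505

Yd = (1 − 0.35)(8593) = 0.65(8593) = 5585.45
C = 135 + 0.89(5585.45) = 135 + 4971.0505 = 5106.0505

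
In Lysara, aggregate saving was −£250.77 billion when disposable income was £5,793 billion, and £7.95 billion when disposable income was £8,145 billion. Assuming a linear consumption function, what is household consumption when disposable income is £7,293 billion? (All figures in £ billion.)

MPS = ΔS/ΔY = (7.95 − (-250.77))/(8145 − 5793) = 258.72/2352 = 0.11
MPC = 1 − MPS = 0.89
Autonomous saving = -250.77 − 0.11(5793) = -888, so a = 888
C = 888 + 0.89(7293) = 888 + 6490.77 = 7378.77

C = 7378.77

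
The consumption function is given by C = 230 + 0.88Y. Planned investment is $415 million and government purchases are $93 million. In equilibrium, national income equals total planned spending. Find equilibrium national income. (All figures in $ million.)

Y = 6150

Y = C + I + G = 230 + 0.88Y + 415 + 93
Y − 0.88Y = 738
0.12Y = 738, so Y = 738/0.12 = 6150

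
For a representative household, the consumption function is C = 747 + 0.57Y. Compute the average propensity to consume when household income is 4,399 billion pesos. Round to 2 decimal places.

C = 747 + 0.57(4399) = 3254.43
APC = C/Y = 3254.43/4399 = 0.74

APC = 0.74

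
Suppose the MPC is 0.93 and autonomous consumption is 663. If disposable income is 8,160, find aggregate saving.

C = 663 + 0.93(8160) = 663 + 7588.8 = 8251.8
S = Y − C = 8160 − 8251.8 = -91.8

S = -91.8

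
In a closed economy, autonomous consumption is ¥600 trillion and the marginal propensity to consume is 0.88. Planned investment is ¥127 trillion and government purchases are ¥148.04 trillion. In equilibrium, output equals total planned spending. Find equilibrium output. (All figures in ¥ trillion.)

Y = 7292

Y = C + I + G = 600 + 0.88Y + 127 + 148.04
Y − 0.88Y = 875.04
0.12Y = 875.04, so Y = 875.04/0.12 = 7292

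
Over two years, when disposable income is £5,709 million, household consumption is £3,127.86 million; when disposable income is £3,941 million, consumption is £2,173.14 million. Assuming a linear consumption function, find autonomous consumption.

a = 45

MPC = ΔC/ΔY = (3127.86 − 2173.14)/(5709 − 3941) = 954.72/1768 = 0.54
a = C − MPC·Y = 2173.14 − 0.54(3941) = 2173.14 − 2128.14 = 45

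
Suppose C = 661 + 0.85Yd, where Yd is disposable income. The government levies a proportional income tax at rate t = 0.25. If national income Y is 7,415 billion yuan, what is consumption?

C = 5388.0625

Yd = (1 − 0.25)(7415) = 0.75(7415) = 5561.25
C = 661 + 0.85(5561.25) = 661 + 4727.0625 = 5388.0625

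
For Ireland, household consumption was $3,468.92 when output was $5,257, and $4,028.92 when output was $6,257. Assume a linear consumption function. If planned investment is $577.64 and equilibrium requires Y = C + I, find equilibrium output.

MPC = (4028.92 − 3468.92)/(6257 − 5257) = 560/1000 = 0.56
a = 3468.92 − 0.56(5257) = 525
Equilibrium: Y = 525 + 0.56Y + 577.64
0.44Y = 1102.64, so Y = 1102.64/0.44 = 2506

Y = 2506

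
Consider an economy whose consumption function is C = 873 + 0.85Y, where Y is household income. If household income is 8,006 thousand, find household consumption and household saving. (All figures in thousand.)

C = 873 + 0.85(8006) = 873 + 6805.1 = 7678.1
S = Y − C = 8006 − 7678.1 = 327.9

C = 7678.1; S = 327.9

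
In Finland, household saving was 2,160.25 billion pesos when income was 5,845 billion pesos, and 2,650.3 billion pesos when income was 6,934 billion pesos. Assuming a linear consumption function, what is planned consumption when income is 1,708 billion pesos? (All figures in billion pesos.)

MPS = ΔS/ΔY = (2650.3 − 2160.25)/(6934 − 5845) = 490.05/1089 = 0.45
MPC = 1 − MPS = 0.55
Autonomous saving = 2160.25 − 0.45(5845) = -470, so a = 470
C = 470 + 0.55(1708) = 470 + 939.4 = 1409.4

C = 1409.4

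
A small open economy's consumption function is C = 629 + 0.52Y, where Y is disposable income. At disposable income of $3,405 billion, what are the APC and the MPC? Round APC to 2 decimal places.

MPC = 0.52 (the slope of the consumption function)
C = 629 + 0.52(3405) = 2399.6, so APC = 2399.6/3405 = 0.70

APC = 0.70; MPC = 0.52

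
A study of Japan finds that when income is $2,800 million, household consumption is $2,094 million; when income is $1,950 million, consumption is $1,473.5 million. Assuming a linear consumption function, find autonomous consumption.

MPC = ΔC/ΔY = (2094 − 1473.5)/(2800 − 1950) = 620.5/850 = 0.73
a = C − MPC·Y = 1473.5 − 0.73(1950) = 1473.5 − 1423.5 = 50

a = 50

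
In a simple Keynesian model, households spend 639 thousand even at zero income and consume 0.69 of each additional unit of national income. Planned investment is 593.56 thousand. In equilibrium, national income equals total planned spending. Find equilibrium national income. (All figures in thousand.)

Y = 3976

Y = C + I = 639 + 0.69Y + 593.56
Y − 0.69Y = 1232.56
0.31Y = 1232.56, so Y = 1232.56/0.31 = 3976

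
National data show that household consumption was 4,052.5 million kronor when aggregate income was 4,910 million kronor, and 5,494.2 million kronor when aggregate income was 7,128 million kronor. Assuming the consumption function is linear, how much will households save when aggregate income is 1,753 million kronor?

S = -247.45

MPC = (5494.2 − 4052.5)/(7128 − 4910) = 1441.7/2218 = 0.65
a = 4052.5 − 0.65(4910) = 4052.5 − 3191.5 = 861
C = 861 + 0.65(1753) = 2000.45
S = 1753 − 2000.45 = -247.45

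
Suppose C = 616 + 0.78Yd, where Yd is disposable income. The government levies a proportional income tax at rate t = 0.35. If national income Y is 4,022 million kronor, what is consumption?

C = 2655.154

Yd = (1 − 0.35)(4022) = 0.65(4022) = 2614.3
C = 616 + 0.78(2614.3) = 616 + 2039.154 = 2655.154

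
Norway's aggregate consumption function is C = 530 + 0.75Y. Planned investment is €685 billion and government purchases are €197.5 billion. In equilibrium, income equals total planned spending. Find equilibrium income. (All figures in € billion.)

Y = 5650

Y = C + I + G = 530 + 0.75Y + 685 + 197.5
Y − 0.75Y = 1412.5
0.25Y = 1412.5, so Y = 1412.5/0.25 = 5650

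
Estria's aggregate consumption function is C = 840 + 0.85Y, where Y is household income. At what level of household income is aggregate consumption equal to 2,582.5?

840 + 0.85Y = 2582.5
0.85Y = 1742.5, so Y = 1742.5/0.85 = 2050

Y = 2050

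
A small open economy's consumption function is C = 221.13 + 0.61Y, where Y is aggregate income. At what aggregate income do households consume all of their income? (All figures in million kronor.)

Y = 567

At break-even, C = Y: 221.13 + 0.61Y = Y
0.39Y = 221.13, so Y = 221.13/0.39 = 567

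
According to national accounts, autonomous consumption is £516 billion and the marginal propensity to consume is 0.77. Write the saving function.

S = -516 + 0.23Y

S = Y − C = Y − (516 + 0.77Y) = -516 + (1 − 0.77)Y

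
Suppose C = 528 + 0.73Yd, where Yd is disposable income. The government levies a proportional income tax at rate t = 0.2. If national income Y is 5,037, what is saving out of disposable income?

S = 559.992

Yd = (1 − 0.2)(5037) = 0.8(5037) = 4029.6
C = 528 + 0.73(4029.6) = 528 + 2941.608 = 3469.608
S = Yd − C = 4029.6 − 3469.608 = 559.992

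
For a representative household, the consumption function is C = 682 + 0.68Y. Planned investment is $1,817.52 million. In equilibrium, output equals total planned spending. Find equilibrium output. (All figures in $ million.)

Y = 7811

Y = C + I = 682 + 0.68Y + 1817.52
Y − 0.68Y = 2499.52
0.32Y = 2499.52, so Y = 2499.52/0.32 = 7811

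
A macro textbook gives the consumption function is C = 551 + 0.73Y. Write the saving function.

S = -551 + 0.27Y

S = Y − C = Y − (551 + 0.73Y) = -551 + (1 − 0.73)Y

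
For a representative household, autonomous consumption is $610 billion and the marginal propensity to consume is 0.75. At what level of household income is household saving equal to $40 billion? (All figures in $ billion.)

Y = 2600

S = Y − C = -610 + 0.25Y
-610 + 0.25Y = 40, so 0.25Y = 650 and Y = 2600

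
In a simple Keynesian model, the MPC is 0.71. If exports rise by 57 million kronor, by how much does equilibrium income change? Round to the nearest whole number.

The multiplier is 1/(1 − MPC) = 1/0.29.
ΔY = 57/0.29 = 196.55 ≈ 197

ΔY ≈ 197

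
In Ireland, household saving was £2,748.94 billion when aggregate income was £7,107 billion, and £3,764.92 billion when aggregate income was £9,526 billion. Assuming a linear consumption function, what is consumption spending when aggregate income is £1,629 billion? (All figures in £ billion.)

MPS = ΔS/ΔY = (3764.92 − 2748.94)/(9526 − 7107) = 1015.98/2419 = 0.42
MPC = 1 − MPS = 0.58
Autonomous saving = 2748.94 − 0.42(7107) = -236, so a = 236
C = 236 + 0.58(1629) = 236 + 944.82 = 1180.82

C = 1180.82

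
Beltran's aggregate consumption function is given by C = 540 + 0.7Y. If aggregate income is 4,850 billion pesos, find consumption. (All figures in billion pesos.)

C = 540 + 0.7(4850) = 540 + 3395 = 3935

C = 3935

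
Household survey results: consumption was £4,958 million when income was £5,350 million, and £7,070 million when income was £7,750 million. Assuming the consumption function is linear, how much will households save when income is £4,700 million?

S = 314

MPC = (7070 − 4958)/(7750 − 5350) = 2112/2400 = 0.88
a = 4958 − 0.88(5350) = 4958 − 4708 = 250
C = 250 + 0.88(4700) = 4386
S = 4700 − 4386 = 314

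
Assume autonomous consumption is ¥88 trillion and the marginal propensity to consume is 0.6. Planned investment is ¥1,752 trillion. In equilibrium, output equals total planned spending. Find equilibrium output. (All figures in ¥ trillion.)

Y = C + I = 88 + 0.6Y + 1752
Y − 0.6Y = 1840
0.4Y = 1840, so Y = 1840/0.4 = 4600

Y = 4600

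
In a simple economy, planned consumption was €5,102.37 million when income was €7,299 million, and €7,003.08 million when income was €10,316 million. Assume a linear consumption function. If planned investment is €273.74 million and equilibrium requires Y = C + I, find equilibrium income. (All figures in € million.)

MPC = (7003.08 − 5102.37)/(10316 − 7299) = 1900.71/3017 = 0.63
a = 5102.37 − 0.63(7299) = 504
Equilibrium: Y = 504 + 0.63Y + 273.74
0.37Y = 777.74, so Y = 777.74/0.37 = 2102

Y = 2102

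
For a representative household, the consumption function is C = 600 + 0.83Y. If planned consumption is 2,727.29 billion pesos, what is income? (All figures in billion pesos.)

Y = 2563

600 + 0.83Y = 2727.29
0.83Y = 2127.29, so Y = 2127.29/0.83 = 2563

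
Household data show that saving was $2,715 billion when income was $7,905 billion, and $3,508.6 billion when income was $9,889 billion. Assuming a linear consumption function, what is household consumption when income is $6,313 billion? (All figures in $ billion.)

C = 4234.8

MPS = ΔS/ΔY = (3508.6 − 2715)/(9889 − 7905) = 793.6/1984 = 0.4
MPC = 1 − MPS = 0.6
Autonomous saving = 2715 − 0.4(7905) = -447, so a = 447
C = 447 + 0.6(6313) = 447 + 3787.8 = 4234.8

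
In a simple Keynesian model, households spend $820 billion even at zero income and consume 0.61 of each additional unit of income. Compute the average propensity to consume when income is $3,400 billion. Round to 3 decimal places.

C = 820 + 0.61(3400) = 2894
APC = C/Y = 2894/3400 = 0.851

APC = 0.851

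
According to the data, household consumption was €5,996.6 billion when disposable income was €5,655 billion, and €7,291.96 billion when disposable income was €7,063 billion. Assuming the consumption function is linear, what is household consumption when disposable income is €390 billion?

MPC = (7291.96 − 5996.6)/(7063 − 5655) = 1295.36/1408 = 0.92
a = 5996.6 − 0.92(5655) = 5996.6 − 5202.6 = 794
C = 794 + 0.92(390) = 794 + 358.8 = 1152.8

C = 1152.8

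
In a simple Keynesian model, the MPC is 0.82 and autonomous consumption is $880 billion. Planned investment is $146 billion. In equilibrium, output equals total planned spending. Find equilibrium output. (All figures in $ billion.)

Y = 5700

Y = C + I = 880 + 0.82Y + 146
Y − 0.82Y = 1026
0.18Y = 1026, so Y = 1026/0.18 = 5700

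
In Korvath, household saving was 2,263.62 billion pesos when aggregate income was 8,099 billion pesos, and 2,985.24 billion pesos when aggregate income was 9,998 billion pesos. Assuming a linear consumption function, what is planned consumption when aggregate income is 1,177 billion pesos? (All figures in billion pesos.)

C = 1543.74

MPS = ΔS/ΔY = (2985.24 − 2263.62)/(9998 − 8099) = 721.62/1899 = 0.38
MPC = 1 − MPS = 0.62
Autonomous saving = 2263.62 − 0.38(8099) = -814, so a = 814
C = 814 + 0.62(1177) = 814 + 729.74 = 1543.74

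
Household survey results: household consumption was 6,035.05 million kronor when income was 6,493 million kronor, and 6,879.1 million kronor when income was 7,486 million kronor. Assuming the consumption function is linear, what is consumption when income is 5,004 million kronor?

C = 4769.4

MPC = (6879.1 − 6035.05)/(7486 − 6493) = 844.05/993 = 0.85
a = 6035.05 − 0.85(6493) = 6035.05 − 5519.05 = 516
C = 516 + 0.85(5004) = 516 + 4253.4 = 4769.4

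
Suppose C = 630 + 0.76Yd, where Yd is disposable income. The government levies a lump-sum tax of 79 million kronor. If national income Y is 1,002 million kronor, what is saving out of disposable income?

Yd = Y − T = 1002 − 79 = 923
C = 630 + 0.76(923) = 630 + 701.48 = 1331.48
S = Yd − C = 923 − 1331.48 = -408.48

S = -408.48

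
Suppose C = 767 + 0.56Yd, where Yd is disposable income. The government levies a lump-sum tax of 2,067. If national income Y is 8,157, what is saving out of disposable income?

Yd = Y − T = 8157 − 2067 = 6090
C = 767 + 0.56(6090) = 767 + 3410.4 = 4177.4
S = Yd − C = 6090 − 4177.4 = 1912.6

S = 1912.6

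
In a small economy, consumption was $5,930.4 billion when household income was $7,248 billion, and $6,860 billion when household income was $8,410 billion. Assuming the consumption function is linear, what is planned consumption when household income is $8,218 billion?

C = 6706.4

MPC = (6860 − 5930.4)/(8410 − 7248) = 929.6/1162 = 0.8
a = 5930.4 − 0.8(7248) = 5930.4 − 5798.4 = 132
C = 132 + 0.8(8218) = 132 + 6574.4 = 6706.4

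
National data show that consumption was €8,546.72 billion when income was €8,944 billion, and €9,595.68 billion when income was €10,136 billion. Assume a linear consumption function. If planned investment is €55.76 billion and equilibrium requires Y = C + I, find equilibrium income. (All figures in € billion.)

Y = 6098

MPC = (9595.68 − 8546.72)/(10136 − 8944) = 1048.96/1192 = 0.88
a = 8546.72 − 0.88(8944) = 676
Equilibrium: Y = 676 + 0.88Y + 55.76
0.12Y = 731.76, so Y = 731.76/0.12 = 6098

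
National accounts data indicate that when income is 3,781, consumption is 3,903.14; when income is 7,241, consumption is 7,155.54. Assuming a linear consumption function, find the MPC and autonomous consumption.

MPC = 0.94; a = 349

MPC = ΔC/ΔY = (7155.54 − 3903.14)/(7241 − 3781) = 3252.4/3460 = 0.94
a = C − MPC·Y = 3903.14 − 0.94(3781) = 3903.14 − 3554.14 = 349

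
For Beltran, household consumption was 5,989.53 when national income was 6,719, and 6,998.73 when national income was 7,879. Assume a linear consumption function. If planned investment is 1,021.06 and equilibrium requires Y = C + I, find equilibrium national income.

Y = 8962

MPC = (6998.73 − 5989.53)/(7879 − 6719) = 1009.2/1160 = 0.87
a = 5989.53 − 0.87(6719) = 144
Equilibrium: Y = 144 + 0.87Y + 1021.06
0.13Y = 1165.06, so Y = 1165.06/0.13 = 8962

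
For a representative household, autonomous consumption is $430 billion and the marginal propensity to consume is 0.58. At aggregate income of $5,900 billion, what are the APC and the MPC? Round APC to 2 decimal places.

MPC = 0.58 (the slope of the consumption function)
C = 430 + 0.58(5900) = 3852, so APC = 3852/5900 = 0.65

APC = 0.65; MPC = 0.58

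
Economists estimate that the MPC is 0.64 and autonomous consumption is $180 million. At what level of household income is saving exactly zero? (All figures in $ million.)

Y = 500

At break-even, C = Y: 180 + 0.64Y = Y
0.36Y = 180, so Y = 180/0.36 = 500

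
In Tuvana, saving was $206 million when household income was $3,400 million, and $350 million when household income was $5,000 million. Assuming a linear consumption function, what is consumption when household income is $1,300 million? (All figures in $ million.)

MPS = ΔS/ΔY = (350 − 206)/(5000 − 3400) = 144/1600 = 0.09
MPC = 1 − MPS = 0.91
Autonomous saving = 206 − 0.09(3400) = -100, so a = 100
C = 100 + 0.91(1300) = 100 + 1183 = 1283

C = 1283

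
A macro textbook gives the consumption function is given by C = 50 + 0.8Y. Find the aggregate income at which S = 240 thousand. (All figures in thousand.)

S = Y − C = -50 + 0.2Y
-50 + 0.2Y = 240, so 0.2Y = 290 and Y = 1450

Y = 1450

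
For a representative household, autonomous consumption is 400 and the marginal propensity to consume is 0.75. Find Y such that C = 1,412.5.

Y = 1350

400 + 0.75Y = 1412.5
0.75Y = 1012.5, so Y = 1012.5/0.75 = 1350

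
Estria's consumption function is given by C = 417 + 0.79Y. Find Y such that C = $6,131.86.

417 + 0.79Y = 6131.86
0.79Y = 5714.86, so Y = 5714.86/0.79 = 7234

Y = 7234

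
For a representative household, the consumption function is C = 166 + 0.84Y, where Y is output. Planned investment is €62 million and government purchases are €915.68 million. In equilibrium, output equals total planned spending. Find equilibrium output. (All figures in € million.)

Y = 7148

Y = C + I + G = 166 + 0.84Y + 62 + 915.68
Y − 0.84Y = 1143.68
0.16Y = 1143.68, so Y = 1143.68/0.16 = 7148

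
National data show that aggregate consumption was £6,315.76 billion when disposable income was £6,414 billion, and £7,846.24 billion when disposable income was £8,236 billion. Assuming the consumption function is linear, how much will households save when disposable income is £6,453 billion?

MPC = (7846.24 − 6315.76)/(8236 − 6414) = 1530.48/1822 = 0.84
a = 6315.76 − 0.84(6414) = 6315.76 − 5387.76 = 928
C = 928 + 0.84(6453) = 6348.52
S = 6453 − 6348.52 = 104.48

S = 104.48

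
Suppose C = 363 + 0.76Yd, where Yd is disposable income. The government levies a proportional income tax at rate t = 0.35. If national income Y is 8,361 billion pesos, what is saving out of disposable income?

Yd = (1 − 0.35)(8361) = 0.65(8361) = 5434.65
C = 363 + 0.76(5434.65) = 363 + 4130.334 = 4493.334
S = Yd − C = 5434.65 − 4493.334 = 941.316

S = 941.316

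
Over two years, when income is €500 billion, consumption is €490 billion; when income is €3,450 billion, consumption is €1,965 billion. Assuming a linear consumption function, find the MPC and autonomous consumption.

MPC = ΔC/ΔY = (1965 − 490)/(3450 − 500) = 1475/2950 = 0.5
a = C − MPC·Y = 490 − 0.5(500) = 490 − 250 = 240

MPC = 0.5; a = 240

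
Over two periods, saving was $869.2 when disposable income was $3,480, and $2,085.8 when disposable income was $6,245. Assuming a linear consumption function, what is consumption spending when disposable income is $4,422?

MPS = ΔS/ΔY = (2085.8 − 869.2)/(6245 − 3480) = 1216.6/2765 = 0.44
MPC = 1 − MPS = 0.56
Autonomous saving = 869.2 − 0.44(3480) = -662, so a = 662
C = 662 + 0.56(4422) = 662 + 2476.32 = 3138.32

C = 3138.32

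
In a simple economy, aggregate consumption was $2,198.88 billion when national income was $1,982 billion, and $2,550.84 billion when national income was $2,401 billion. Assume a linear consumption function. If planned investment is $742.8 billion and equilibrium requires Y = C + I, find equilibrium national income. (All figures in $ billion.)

Y = 7980

MPC = (2550.84 − 2198.88)/(2401 − 1982) = 351.96/419 = 0.84
a = 2198.88 − 0.84(1982) = 534
Equilibrium: Y = 534 + 0.84Y + 742.8
0.16Y = 1276.8, so Y = 1276.8/0.16 = 7980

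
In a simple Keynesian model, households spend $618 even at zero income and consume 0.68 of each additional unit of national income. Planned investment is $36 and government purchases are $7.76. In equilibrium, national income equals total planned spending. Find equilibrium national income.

Y = C + I + G = 618 + 0.68Y + 36 + 7.76
Y − 0.68Y = 661.76
0.32Y = 661.76, so Y = 661.76/0.32 = 2068

Y = 2068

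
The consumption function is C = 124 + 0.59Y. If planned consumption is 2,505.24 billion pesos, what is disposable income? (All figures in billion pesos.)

124 + 0.59Y = 2505.24
0.59Y = 2381.24, so Y = 2381.24/0.59 = 4036

Y = 4036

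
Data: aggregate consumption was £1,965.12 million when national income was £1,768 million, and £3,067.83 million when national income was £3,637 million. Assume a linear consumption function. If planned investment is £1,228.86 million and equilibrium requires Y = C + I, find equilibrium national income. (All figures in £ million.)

MPC = (3067.83 − 1965.12)/(3637 − 1768) = 1102.71/1869 = 0.59
a = 1965.12 − 0.59(1768) = 922
Equilibrium: Y = 922 + 0.59Y + 1228.86
0.41Y = 2150.86, so Y = 2150.86/0.41 = 5246

Y = 5246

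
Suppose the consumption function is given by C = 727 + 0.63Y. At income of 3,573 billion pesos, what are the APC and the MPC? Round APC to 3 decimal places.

MPC = 0.63 (the slope of the consumption function)
C = 727 + 0.63(3573) = 2977.99, so APC = 2977.99/3573 = 0.833

APC = 0.833; MPC = 0.63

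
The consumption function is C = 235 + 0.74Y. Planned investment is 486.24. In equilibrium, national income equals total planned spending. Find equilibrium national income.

Y = C + I = 235 + 0.74Y + 486.24
Y − 0.74Y = 721.24
0.26Y = 721.24, so Y = 721.24/0.26 = 2774

Y = 2774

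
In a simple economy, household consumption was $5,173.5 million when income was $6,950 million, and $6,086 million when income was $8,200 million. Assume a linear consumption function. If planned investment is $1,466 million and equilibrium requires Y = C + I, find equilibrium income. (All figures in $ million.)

Y = 5800

MPC = (6086 − 5173.5)/(8200 − 6950) = 912.5/1250 = 0.73
a = 5173.5 − 0.73(6950) = 100
Equilibrium: Y = 100 + 0.73Y + 1466
0.27Y = 1566, so Y = 1566/0.27 = 5800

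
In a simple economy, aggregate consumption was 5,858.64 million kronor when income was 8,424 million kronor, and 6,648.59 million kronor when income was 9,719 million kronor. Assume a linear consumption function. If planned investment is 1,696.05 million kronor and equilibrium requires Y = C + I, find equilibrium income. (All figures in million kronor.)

Y = 6195

MPC = (6648.59 − 5858.64)/(9719 − 8424) = 789.95/1295 = 0.61
a = 5858.64 − 0.61(8424) = 720
Equilibrium: Y = 720 + 0.61Y + 1696.05
0.39Y = 2416.05, so Y = 2416.05/0.39 = 6195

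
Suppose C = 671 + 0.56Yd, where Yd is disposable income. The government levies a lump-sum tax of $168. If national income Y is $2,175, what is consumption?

Yd = Y − T = 2175 − 168 = 2007
C = 671 + 0.56(2007) = 671 + 1123.92 = 1794.92

C = 1794.92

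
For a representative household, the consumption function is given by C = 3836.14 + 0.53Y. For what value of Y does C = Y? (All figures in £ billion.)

At break-even, C = Y: 3836.14 + 0.53Y = Y
0.47Y = 3836.14, so Y = 3836.14/0.47 = 8162

Y = 8162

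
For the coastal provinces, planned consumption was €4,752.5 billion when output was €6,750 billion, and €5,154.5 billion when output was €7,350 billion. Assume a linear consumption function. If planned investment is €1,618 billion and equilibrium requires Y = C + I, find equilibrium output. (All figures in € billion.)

MPC = (5154.5 − 4752.5)/(7350 − 6750) = 402/600 = 0.67
a = 4752.5 − 0.67(6750) = 230
Equilibrium: Y = 230 + 0.67Y + 1618
0.33Y = 1848, so Y = 1848/0.33 = 5600

Y = 5600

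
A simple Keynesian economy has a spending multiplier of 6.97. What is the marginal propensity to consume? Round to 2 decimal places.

k = 1/(1 − MPC), so 1 − MPC = 1/k = 1/6.97 = 0.1435
MPC = 1 − 0.1435 = 0.86

MPC = 0.86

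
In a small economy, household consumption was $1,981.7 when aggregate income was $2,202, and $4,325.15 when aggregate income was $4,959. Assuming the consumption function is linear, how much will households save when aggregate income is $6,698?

S = 894.7

MPC = (4325.15 − 1981.7)/(4959 − 2202) = 2343.45/2757 = 0.85
a = 1981.7 − 0.85(2202) = 1981.7 − 1871.7 = 110
C = 110 + 0.85(6698) = 5803.3
S = 6698 − 5803.3 = 894.7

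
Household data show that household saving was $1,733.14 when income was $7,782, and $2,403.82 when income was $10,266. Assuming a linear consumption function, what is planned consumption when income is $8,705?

C = 6722.65

MPS = ΔS/ΔY = (2403.82 − 1733.14)/(10266 − 7782) = 670.68/2484 = 0.27
MPC = 1 − MPS = 0.73
Autonomous saving = 1733.14 − 0.27(7782) = -368, so a = 368
C = 368 + 0.73(8705) = 368 + 6354.65 = 6722.65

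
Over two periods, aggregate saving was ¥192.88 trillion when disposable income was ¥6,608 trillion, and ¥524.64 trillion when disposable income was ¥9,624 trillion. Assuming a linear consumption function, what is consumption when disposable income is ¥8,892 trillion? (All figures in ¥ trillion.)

C = 8447.88

MPS = ΔS/ΔY = (524.64 − 192.88)/(9624 − 6608) = 331.76/3016 = 0.11
MPC = 1 − MPS = 0.89
Autonomous saving = 192.88 − 0.11(6608) = -534, so a = 534
C = 534 + 0.89(8892) = 534 + 7913.88 = 8447.88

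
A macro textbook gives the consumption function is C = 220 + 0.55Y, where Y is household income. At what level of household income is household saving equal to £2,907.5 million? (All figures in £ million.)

S = Y − C = -220 + 0.45Y
-220 + 0.45Y = 2907.5, so 0.45Y = 3127.5 and Y = 6950

Y = 6950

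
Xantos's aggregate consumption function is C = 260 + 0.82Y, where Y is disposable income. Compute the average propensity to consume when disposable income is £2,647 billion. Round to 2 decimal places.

C = 260 + 0.82(2647) = 2430.54
APC = C/Y = 2430.54/2647 = 0.92

APC = 0.92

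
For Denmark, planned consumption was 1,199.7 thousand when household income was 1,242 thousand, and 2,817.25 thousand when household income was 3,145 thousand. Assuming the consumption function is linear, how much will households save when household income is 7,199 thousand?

S = 935.85

MPC = (2817.25 − 1199.7)/(3145 − 1242) = 1617.55/1903 = 0.85
a = 1199.7 − 0.85(1242) = 1199.7 − 1055.7 = 144
C = 144 + 0.85(7199) = 6263.15
S = 7199 − 6263.15 = 935.85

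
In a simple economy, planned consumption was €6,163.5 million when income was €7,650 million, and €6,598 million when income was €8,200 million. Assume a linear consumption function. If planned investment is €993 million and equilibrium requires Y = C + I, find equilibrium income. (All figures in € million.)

Y = 5300

MPC = (6598 − 6163.5)/(8200 − 7650) = 434.5/550 = 0.79
a = 6163.5 − 0.79(7650) = 120
Equilibrium: Y = 120 + 0.79Y + 993
0.21Y = 1113, so Y = 1113/0.21 = 5300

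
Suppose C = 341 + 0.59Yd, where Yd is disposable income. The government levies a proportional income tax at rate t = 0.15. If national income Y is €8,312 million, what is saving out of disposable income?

S = 2555.732

Yd = (1 − 0.15)(8312) = 0.85(8312) = 7065.2
C = 341 + 0.59(7065.2) = 341 + 4168.468 = 4509.468
S = Yd − C = 7065.2 − 4509.468 = 2555.732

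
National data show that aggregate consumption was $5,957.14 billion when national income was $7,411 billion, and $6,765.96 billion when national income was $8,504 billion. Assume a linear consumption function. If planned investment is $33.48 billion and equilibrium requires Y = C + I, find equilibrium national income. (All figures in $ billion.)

MPC = (6765.96 − 5957.14)/(8504 − 7411) = 808.82/1093 = 0.74
a = 5957.14 − 0.74(7411) = 473
Equilibrium: Y = 473 + 0.74Y + 33.48
0.26Y = 506.48, so Y = 506.48/0.26 = 1948

Y = 1948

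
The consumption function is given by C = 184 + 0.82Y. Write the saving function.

S = Y − C = Y − (184 + 0.82Y) = -184 + (1 − 0.82)Y

S = -184 + 0.18Y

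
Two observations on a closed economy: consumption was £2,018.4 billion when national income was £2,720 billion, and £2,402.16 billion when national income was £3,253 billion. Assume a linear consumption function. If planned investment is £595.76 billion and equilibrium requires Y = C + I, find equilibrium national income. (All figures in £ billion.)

MPC = (2402.16 − 2018.4)/(3253 − 2720) = 383.76/533 = 0.72
a = 2018.4 − 0.72(2720) = 60
Equilibrium: Y = 60 + 0.72Y + 595.76
0.28Y = 655.76, so Y = 655.76/0.28 = 2342

Y = 2342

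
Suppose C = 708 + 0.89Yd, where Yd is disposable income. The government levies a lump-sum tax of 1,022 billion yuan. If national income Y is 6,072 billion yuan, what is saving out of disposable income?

S = -152.5

Yd = Y − T = 6072 − 1022 = 5050
C = 708 + 0.89(5050) = 708 + 4494.5 = 5202.5
S = Yd − C = 5050 − 5202.5 = -152.5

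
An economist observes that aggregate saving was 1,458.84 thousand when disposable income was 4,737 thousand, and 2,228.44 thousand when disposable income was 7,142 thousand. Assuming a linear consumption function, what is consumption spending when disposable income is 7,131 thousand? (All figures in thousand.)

MPS = ΔS/ΔY = (2228.44 − 1458.84)/(7142 − 4737) = 769.6/2405 = 0.32
MPC = 1 − MPS = 0.68
Autonomous saving = 1458.84 − 0.32(4737) = -57, so a = 57
C = 57 + 0.68(7131) = 57 + 4849.08 = 4906.08

C = 4906.08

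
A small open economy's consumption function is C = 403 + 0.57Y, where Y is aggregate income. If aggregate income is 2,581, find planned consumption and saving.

C = 403 + 0.57(2581) = 403 + 1471.17 = 1874.17
S = Y − C = 2581 − 1874.17 = 706.83

C = 1874.17; S = 706.83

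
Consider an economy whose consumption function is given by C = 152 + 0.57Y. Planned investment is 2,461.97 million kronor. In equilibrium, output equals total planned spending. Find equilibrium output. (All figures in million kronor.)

Y = 6079

Y = C + I = 152 + 0.57Y + 2461.97
Y − 0.57Y = 2613.97
0.43Y = 2613.97, so Y = 2613.97/0.43 = 6079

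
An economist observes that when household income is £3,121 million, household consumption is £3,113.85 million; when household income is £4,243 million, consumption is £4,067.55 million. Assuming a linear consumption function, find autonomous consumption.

MPC = ΔC/ΔY = (4067.55 − 3113.85)/(4243 − 3121) = 953.7/1122 = 0.85
a = C − MPC·Y = 3113.85 − 0.85(3121) = 3113.85 − 2652.85 = 461

a = 461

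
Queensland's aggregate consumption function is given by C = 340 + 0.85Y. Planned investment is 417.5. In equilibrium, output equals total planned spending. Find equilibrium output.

Y = C + I = 340 + 0.85Y + 417.5
Y − 0.85Y = 757.5
0.15Y = 757.5, so Y = 757.5/0.15 = 5050

Y = 5050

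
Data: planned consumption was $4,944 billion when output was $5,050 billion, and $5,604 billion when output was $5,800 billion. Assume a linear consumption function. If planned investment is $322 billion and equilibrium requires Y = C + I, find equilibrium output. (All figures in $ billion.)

MPC = (5604 − 4944)/(5800 − 5050) = 660/750 = 0.88
a = 4944 − 0.88(5050) = 500
Equilibrium: Y = 500 + 0.88Y + 322
0.12Y = 822, so Y = 822/0.12 = 6850

Y = 6850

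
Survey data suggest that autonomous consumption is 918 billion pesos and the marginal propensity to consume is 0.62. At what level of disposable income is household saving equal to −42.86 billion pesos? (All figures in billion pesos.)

S = Y − C = -918 + 0.38Y
-918 + 0.38Y = -42.86, so 0.38Y = 875.14 and Y = 2303

Y = 2303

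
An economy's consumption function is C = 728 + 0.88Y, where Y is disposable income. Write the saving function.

S = -728 + 0.12Y

S = Y − C = Y − (728 + 0.88Y) = -728 + (1 − 0.88)Y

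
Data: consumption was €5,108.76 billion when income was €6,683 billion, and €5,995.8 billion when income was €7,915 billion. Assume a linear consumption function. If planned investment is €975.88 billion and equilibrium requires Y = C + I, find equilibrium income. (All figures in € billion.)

Y = 4546

MPC = (5995.8 − 5108.76)/(7915 − 6683) = 887.04/1232 = 0.72
a = 5108.76 − 0.72(6683) = 297
Equilibrium: Y = 297 + 0.72Y + 975.88
0.28Y = 1272.88, so Y = 1272.88/0.28 = 4546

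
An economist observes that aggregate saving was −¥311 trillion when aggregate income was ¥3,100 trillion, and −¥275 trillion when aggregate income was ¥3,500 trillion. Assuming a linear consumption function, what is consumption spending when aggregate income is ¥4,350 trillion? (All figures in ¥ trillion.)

C = 4548.5

MPS = ΔS/ΔY = (-275 − (-311))/(3500 − 3100) = 36/400 = 0.09
MPC = 1 − MPS = 0.91
Autonomous saving = -311 − 0.09(3100) = -590, so a = 590
C = 590 + 0.91(4350) = 590 + 3958.5 = 4548.5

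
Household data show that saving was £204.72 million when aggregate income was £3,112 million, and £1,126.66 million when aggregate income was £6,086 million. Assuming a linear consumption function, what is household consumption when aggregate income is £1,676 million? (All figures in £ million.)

C = 1916.44

MPS = ΔS/ΔY = (1126.66 − 204.72)/(6086 − 3112) = 921.94/2974 = 0.31
MPC = 1 − MPS = 0.69
Autonomous saving = 204.72 − 0.31(3112) = -760, so a = 760
C = 760 + 0.69(1676) = 760 + 1156.44 = 1916.44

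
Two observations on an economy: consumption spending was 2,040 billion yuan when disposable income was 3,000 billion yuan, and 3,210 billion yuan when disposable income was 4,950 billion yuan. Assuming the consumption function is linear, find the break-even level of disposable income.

MPC = (3210 − 2040)/(4950 − 3000) = 1170/1950 = 0.6
a = 2040 − 0.6(3000) = 2040 − 1800 = 240
Break-even: Y = a/(1−MPC) = 240/0.4 = 600

Y = 600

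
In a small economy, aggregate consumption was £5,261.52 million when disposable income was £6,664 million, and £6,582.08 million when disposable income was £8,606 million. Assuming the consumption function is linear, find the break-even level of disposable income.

Y = 2281.25

MPC = (6582.08 − 5261.52)/(8606 − 6664) = 1320.56/1942 = 0.68
a = 5261.52 − 0.68(6664) = 5261.52 − 4531.52 = 730
Break-even: Y = a/(1−MPC) = 730/0.32 = 2281.25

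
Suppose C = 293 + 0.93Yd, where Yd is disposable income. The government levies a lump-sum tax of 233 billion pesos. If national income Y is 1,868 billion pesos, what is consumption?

C = 1813.55

Yd = Y − T = 1868 − 233 = 1635
C = 293 + 0.93(1635) = 293 + 1520.55 = 1813.55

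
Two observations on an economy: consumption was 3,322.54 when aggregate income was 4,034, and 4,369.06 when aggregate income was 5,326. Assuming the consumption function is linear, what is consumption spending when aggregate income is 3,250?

MPC = (4369.06 − 3322.54)/(5326 − 4034) = 1046.52/1292 = 0.81
a = 3322.54 − 0.81(4034) = 3322.54 − 3267.54 = 55
C = 55 + 0.81(3250) = 55 + 2632.5 = 2687.5

C = 2687.5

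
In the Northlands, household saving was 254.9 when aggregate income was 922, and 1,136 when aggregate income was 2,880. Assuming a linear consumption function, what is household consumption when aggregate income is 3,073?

C = 1850.15

MPS = ΔS/ΔY = (1136 − 254.9)/(2880 − 922) = 881.1/1958 = 0.45
MPC = 1 − MPS = 0.55
Autonomous saving = 254.9 − 0.45(922) = -160, so a = 160
C = 160 + 0.55(3073) = 160 + 1690.15 = 1850.15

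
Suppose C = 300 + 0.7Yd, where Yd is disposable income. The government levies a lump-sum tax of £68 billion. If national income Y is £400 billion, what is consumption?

C = 532.4

Yd = Y − T = 400 − 68 = 332
C = 300 + 0.7(332) = 300 + 232.4 = 532.4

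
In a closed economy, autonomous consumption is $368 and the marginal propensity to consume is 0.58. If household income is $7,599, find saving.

C = 368 + 0.58(7599) = 368 + 4407.42 = 4775.42
S = Y − C = 7599 − 4775.42 = 2823.58

S = 2823.58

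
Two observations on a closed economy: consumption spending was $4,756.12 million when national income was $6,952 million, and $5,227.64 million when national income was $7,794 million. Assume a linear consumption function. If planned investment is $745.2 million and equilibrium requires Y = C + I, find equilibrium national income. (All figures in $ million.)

Y = 3655

MPC = (5227.64 − 4756.12)/(7794 − 6952) = 471.52/842 = 0.56
a = 4756.12 − 0.56(6952) = 863
Equilibrium: Y = 863 + 0.56Y + 745.2
0.44Y = 1608.2, so Y = 1608.2/0.44 = 3655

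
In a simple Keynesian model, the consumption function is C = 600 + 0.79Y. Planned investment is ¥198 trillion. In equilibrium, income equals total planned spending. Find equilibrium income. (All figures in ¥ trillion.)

Y = C + I = 600 + 0.79Y + 198
Y − 0.79Y = 798
0.21Y = 798, so Y = 798/0.21 = 3800

Y = 3800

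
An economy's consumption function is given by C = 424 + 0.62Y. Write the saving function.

S = Y − C = Y − (424 + 0.62Y) = -424 + (1 − 0.62)Y

S = -424 + 0.38Y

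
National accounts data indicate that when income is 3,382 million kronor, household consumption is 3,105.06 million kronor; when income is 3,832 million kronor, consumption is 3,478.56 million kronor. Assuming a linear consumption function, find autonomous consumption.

a = 298

MPC = ΔC/ΔY = (3478.56 − 3105.06)/(3832 − 3382) = 373.5/450 = 0.83
a = C − MPC·Y = 3105.06 − 0.83(3382) = 3105.06 − 2807.06 = 298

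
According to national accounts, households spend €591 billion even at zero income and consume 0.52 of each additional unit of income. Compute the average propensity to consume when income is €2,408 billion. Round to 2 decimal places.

C = 591 + 0.52(2408) = 1843.16
APC = C/Y = 1843.16/2408 = 0.77

APC = 0.77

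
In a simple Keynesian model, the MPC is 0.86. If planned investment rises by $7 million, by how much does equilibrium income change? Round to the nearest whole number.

ΔY ≈ 50

The multiplier is 1/(1 − MPC) = 1/0.14.
ΔY = 7/0.14 = 50.00 ≈ 50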